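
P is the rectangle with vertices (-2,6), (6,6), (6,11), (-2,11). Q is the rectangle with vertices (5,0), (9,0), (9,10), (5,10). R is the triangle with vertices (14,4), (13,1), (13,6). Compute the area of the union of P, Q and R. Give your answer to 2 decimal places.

78.50

By inclusion–exclusion:
Individual areas: |P| = 40, |Q| = 40, |R| = 2.5.
|P∩Q|: x∈[5,6], y∈[6,10] → 1·4 = 4.
|P∩R| = 0.
|Q∩R| = 0.
|P∩Q∩R| = 0.
|P ∪ Q ∪ R| = 82.5 − 4 + 0 = 78.50.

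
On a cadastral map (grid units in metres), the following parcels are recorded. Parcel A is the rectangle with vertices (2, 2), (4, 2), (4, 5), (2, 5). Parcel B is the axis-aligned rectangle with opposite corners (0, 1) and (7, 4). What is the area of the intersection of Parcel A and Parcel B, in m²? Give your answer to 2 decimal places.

|Parcel A∩Parcel B|: x∈[2,4], y∈[2,4] → 2·2 = 4.

4.00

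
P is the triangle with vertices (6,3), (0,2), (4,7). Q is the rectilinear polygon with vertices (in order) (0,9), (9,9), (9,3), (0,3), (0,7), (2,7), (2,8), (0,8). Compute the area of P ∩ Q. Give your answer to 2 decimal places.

The intersection is the polygon with vertices (4,7), (6,3), (0.8,3).
By the shoelace formula its area is 10.40.

10.40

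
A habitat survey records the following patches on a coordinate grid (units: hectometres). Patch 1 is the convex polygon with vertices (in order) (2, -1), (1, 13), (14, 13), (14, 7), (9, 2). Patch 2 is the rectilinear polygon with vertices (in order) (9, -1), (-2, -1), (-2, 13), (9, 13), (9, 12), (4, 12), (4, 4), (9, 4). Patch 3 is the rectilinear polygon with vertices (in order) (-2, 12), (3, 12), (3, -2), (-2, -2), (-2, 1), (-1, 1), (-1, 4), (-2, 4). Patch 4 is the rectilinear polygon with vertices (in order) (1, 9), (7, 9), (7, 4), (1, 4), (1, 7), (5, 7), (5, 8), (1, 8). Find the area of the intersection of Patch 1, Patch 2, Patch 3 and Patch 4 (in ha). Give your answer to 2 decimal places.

6.07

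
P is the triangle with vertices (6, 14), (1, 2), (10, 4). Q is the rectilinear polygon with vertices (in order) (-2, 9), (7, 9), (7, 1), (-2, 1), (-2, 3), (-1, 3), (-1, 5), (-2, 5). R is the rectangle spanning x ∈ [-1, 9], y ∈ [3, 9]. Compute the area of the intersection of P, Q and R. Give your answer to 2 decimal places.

25.75

The intersection is the polygon with vertices (3.917,9), (7,9), (7,3.333), (5.5,3), (1.417,3).
By the shoelace formula its area is 25.75.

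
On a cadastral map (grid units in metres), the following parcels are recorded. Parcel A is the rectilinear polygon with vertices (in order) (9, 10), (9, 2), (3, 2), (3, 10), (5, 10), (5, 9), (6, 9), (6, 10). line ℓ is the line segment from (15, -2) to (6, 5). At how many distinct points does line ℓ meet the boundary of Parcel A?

The segment meets the boundary at (9,2.667).

1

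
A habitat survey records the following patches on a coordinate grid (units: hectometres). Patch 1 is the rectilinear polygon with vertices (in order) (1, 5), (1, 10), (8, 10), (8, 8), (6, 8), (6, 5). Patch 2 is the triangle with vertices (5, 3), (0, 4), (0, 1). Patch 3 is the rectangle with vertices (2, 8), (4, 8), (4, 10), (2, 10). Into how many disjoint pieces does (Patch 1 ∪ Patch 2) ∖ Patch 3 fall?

(Patch 1 ∪ Patch 2) ∖ Patch 3 splits into 2 disjoint pieces (area 25, area 7.5).

2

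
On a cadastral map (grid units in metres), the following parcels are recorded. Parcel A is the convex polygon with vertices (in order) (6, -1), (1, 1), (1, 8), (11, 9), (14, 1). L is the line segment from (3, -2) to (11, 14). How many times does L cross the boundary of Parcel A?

The segment meets the boundary at (3.917,-0.167), (8.368,8.737).

2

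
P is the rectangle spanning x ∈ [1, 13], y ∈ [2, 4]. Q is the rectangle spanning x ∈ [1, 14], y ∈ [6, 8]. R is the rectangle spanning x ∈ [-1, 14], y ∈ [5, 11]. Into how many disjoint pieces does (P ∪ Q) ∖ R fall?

1

(P ∪ Q) ∖ R is a single connected region.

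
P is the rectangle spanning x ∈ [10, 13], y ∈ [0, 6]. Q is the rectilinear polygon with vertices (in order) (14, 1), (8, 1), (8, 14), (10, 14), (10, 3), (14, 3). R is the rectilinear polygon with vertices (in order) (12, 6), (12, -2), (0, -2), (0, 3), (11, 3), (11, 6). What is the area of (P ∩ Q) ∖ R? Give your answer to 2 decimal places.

|P ∩ Q| = 6.
|(P ∩ Q) ∩ R| = 4.
|(P ∩ Q) ∖ R| = 6 − 4 = 2.00.

2.00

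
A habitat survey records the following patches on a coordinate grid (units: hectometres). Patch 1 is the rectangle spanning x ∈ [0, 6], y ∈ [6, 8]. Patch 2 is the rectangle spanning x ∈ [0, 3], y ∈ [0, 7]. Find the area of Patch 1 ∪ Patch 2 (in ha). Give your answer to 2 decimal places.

By inclusion–exclusion:
Individual areas: |Patch 1| = 12, |Patch 2| = 21.
|Patch 1∩Patch 2|: x∈[0,3], y∈[6,7] → 3·1 = 3.
|Patch 1 ∪ Patch 2| = 33 − 3 = 30.00.

30.00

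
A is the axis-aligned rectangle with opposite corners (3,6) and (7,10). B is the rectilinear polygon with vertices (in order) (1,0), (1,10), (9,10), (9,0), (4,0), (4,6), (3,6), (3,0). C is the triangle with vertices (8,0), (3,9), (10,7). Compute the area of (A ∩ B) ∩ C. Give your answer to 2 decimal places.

7.21

The region (A ∩ B) ∩ C is the polygon with vertices (4.667,6), (3,9), (7,7.857), (7,6).
By the shoelace formula its area is 7.21.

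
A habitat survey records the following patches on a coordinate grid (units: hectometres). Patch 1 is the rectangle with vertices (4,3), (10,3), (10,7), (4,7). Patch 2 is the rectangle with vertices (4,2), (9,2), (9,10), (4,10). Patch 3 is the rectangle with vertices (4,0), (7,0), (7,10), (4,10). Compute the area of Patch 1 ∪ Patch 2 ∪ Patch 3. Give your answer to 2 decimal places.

50.00

By inclusion–exclusion:
Individual areas: |Patch 1| = 24, |Patch 2| = 40, |Patch 3| = 30.
|Patch 1∩Patch 2|: x∈[4,9], y∈[3,7] → 5·4 = 20.
|Patch 1∩Patch 3|: x∈[4,7], y∈[3,7] → 3·4 = 12.
|Patch 2∩Patch 3|: x∈[4,7], y∈[2,10] → 3·8 = 24.
|Patch 1∩Patch 2∩Patch 3| = 12.
|Patch 1 ∪ Patch 2 ∪ Patch 3| = 94 − 56 + 12 = 50.00.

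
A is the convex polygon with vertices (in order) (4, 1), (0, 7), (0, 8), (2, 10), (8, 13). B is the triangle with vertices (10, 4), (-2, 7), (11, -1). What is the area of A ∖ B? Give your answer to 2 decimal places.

35.53

|A| = 43, |A∩B| = 7.4689.
|A ∖ B| = |A| − |A∩B| = 43 − 7.4689 = 35.53.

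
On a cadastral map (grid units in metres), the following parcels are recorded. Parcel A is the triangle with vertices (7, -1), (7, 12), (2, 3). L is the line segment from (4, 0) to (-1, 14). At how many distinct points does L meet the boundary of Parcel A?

The segment meets the boundary at (2.565,4.017), (3.3,1.96).

2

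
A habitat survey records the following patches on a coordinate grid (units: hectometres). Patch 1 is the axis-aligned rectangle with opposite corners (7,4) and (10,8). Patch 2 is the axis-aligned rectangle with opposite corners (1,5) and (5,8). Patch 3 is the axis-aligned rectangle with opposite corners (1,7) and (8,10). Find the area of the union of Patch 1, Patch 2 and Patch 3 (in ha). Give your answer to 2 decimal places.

By inclusion–exclusion:
Individual areas: |Patch 1| = 12, |Patch 2| = 12, |Patch 3| = 21.
|Patch 1∩Patch 2| = 0 (no overlap).
|Patch 1∩Patch 3|: x∈[7,8], y∈[7,8] → 1·1 = 1.
|Patch 2∩Patch 3|: x∈[1,5], y∈[7,8] → 4·1 = 4.
|Patch 1∩Patch 2∩Patch 3| = 0.
|Patch 1 ∪ Patch 2 ∪ Patch 3| = 45 − 5 + 0 = 40.00.

40.00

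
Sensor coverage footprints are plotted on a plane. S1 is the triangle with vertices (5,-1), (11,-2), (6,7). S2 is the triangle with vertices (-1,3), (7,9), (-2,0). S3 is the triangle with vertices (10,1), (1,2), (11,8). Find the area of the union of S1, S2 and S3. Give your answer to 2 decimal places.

55.56

By inclusion–exclusion:
Individual areas: |S1| = 24.5, |S2| = 9, |S3| = 32.
|S1∩S2| = 0.
|S1∩S3| = 9.9364.
|S2∩S3| = 0.
|S1∩S2∩S3| = 0.
|S1 ∪ S2 ∪ S3| = 65.5 − 9.9364 + 0 = 55.56.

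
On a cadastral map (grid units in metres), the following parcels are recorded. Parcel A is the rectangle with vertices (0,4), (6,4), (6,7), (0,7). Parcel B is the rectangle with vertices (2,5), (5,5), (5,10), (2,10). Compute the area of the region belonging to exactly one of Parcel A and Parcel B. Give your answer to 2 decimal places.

|Parcel A∩Parcel B|: x∈[2,5], y∈[5,7] → 3·2 = 6.
|Parcel A △ Parcel B| = |Parcel A| + |Parcel B| − 2·|Parcel A∩Parcel B| = 18 + 15 − 12 = 21.00.

21.00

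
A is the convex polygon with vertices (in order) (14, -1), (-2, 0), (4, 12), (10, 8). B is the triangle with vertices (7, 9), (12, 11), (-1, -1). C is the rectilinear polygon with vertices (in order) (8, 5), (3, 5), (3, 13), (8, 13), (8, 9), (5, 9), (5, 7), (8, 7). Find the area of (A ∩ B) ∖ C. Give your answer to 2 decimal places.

|A ∩ B| = 13.9928.
|(A ∩ B) ∩ C| = 4.1646.
|(A ∩ B) ∖ C| = 13.9928 − 4.1646 = 9.83.

9.83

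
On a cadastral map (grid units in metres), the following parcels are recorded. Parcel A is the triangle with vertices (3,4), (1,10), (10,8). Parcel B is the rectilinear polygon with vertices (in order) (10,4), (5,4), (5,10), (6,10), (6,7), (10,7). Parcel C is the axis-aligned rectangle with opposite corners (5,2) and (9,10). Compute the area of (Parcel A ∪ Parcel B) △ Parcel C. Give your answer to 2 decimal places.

30.97

|Parcel A ∪ Parcel B| = 37.9821.
|(Parcel A ∪ Parcel B) ∩ Parcel C| = 19.506.
|(Parcel A ∪ Parcel B) △ Parcel C| = 37.9821 + 32 − 39.0119 = 30.97.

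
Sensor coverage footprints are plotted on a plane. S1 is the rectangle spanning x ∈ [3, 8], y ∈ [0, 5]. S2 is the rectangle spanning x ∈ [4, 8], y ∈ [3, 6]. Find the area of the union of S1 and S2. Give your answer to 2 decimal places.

29.00

By inclusion–exclusion:
Individual areas: |S1| = 25, |S2| = 12.
|S1∩S2|: x∈[4,8], y∈[3,5] → 4·2 = 8.
|S1 ∪ S2| = 37 − 8 = 29.00.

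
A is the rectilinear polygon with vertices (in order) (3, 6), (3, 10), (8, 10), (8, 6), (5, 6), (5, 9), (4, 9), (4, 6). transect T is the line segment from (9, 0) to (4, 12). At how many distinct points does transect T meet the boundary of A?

2

The segment meets the boundary at (4.833,10), (6.5,6).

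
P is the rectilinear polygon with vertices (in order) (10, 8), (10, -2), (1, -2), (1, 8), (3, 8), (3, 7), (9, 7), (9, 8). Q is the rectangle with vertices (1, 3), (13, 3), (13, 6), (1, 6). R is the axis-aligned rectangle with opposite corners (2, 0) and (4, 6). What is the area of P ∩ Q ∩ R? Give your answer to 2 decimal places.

6.00

The intersection is the polygon with vertices (2,3), (2,6), (4,6), (4,3).
By the shoelace formula its area is 6.00.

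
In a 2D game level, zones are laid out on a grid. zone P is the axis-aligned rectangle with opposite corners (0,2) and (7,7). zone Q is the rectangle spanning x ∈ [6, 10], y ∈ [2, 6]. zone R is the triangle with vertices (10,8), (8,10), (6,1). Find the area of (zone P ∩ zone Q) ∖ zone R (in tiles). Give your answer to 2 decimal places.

|zone P ∩ zone Q| = 4.
|(zone P ∩ zone Q) ∩ zone R| = 1.2004.
|(zone P ∩ zone Q) ∖ zone R| = 4 − 1.2004 = 2.80.

2.80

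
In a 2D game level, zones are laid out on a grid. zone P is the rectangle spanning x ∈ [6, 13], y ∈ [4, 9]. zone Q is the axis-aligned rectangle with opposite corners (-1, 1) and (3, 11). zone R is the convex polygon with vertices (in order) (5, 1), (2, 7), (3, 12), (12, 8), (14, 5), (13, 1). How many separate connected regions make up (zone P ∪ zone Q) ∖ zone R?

(zone P ∪ zone Q) ∖ zone R splits into 2 disjoint pieces (area 2.875, area 36.6).

2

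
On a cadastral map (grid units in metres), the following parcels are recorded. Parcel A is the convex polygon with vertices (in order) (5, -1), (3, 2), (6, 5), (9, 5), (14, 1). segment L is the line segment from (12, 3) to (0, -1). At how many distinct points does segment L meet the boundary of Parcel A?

The segment meets the boundary at (4.091,0.364), (11.647,2.882).

2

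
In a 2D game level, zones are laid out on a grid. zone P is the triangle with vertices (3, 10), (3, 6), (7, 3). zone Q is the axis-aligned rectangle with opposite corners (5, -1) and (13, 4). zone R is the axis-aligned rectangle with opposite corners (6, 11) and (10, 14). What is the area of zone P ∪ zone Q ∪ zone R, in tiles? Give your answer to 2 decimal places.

By inclusion–exclusion:
Individual areas: |zone P| = 8, |zone Q| = 40, |zone R| = 12.
|zone P∩zone Q| = 0.381.
|zone P∩zone R| = 0.
|zone Q∩zone R| = 0 (no overlap).
|zone P∩zone Q∩zone R| = 0.
|zone P ∪ zone Q ∪ zone R| = 60 − 0.381 + 0 = 59.62.

59.62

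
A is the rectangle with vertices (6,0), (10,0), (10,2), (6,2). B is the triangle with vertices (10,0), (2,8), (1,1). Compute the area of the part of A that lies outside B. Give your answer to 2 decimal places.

2.89

|A| = 8, |A∩B| = 5.1111.
|A ∖ B| = |A| − |A∩B| = 8 − 5.1111 = 2.89.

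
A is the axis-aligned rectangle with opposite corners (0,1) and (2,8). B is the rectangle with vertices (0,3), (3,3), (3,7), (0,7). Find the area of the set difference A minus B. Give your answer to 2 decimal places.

6.00

|A∩B|: x∈[0,2], y∈[3,7] → 2·4 = 8.
|A| = 14.
|A ∖ B| = |A| − |A∩B| = 14 − 8 = 6.00.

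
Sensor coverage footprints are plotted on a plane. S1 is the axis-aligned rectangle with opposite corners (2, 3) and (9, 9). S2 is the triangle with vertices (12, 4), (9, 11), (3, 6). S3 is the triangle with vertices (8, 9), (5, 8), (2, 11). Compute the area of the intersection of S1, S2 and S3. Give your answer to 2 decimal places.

0.54

The intersection is the polygon with vertices (6.6,9), (8,9), (5.667,8.222).
By the shoelace formula its area is 0.54.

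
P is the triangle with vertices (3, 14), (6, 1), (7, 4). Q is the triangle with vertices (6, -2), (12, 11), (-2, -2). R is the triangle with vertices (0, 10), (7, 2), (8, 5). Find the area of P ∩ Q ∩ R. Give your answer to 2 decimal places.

The intersection is the polygon with vertices (6.517,2.552), (5.328,3.91), (5.158,4.647), (6.312,5.719), (7,4).
By the shoelace formula its area is 3.17.

3.17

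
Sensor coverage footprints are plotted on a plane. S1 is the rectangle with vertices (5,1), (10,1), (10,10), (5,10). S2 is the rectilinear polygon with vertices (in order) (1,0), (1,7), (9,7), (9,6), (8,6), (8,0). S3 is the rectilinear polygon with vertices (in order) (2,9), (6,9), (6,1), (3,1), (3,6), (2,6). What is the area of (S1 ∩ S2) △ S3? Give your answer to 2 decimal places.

|S1 ∩ S2| = 19.
|(S1 ∩ S2) ∩ S3| = 6.
|(S1 ∩ S2) △ S3| = 19 + 27 − 12 = 34.00.

34.00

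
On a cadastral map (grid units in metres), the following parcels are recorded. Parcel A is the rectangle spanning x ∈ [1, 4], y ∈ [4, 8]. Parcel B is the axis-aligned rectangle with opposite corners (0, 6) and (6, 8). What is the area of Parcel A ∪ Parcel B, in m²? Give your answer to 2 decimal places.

By inclusion–exclusion:
Individual areas: |Parcel A| = 12, |Parcel B| = 12.
|Parcel A∩Parcel B|: x∈[1,4], y∈[6,8] → 3·2 = 6.
|Parcel A ∪ Parcel B| = 24 − 6 = 18.00.

18.00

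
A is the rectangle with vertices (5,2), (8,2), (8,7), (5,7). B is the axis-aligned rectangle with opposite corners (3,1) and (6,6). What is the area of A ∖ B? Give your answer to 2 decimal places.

|A∩B|: x∈[5,6], y∈[2,6] → 1·4 = 4.
|A| = 15.
|A ∖ B| = |A| − |A∩B| = 15 − 4 = 11.00.

11.00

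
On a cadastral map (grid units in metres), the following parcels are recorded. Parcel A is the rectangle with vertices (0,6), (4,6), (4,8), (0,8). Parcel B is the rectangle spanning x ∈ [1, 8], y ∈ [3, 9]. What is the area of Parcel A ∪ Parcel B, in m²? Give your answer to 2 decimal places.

By inclusion–exclusion:
Individual areas: |Parcel A| = 8, |Parcel B| = 42.
|Parcel A∩Parcel B|: x∈[1,4], y∈[6,8] → 3·2 = 6.
|Parcel A ∪ Parcel B| = 50 − 6 = 44.00.

44.00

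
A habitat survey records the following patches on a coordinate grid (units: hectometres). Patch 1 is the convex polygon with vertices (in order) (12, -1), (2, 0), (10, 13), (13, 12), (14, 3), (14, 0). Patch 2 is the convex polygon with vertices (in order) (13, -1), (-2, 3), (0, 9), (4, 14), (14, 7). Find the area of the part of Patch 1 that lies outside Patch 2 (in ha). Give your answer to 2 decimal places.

27.42

|Patch 1| = 103, |Patch 1∩Patch 2| = 75.5795.
|Patch 1 ∖ Patch 2| = |Patch 1| − |Patch 1∩Patch 2| = 103 − 75.5795 = 27.42.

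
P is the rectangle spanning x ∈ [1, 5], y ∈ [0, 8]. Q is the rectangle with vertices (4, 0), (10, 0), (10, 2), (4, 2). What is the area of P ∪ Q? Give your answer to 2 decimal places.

By inclusion–exclusion:
Individual areas: |P| = 32, |Q| = 12.
|P∩Q|: x∈[4,5], y∈[0,2] → 1·2 = 2.
|P ∪ Q| = 44 − 2 = 42.00.

42.00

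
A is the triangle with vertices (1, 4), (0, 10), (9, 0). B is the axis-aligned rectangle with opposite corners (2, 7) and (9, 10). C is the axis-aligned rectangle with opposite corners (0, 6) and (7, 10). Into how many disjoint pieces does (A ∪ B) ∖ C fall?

2

(A ∪ B) ∖ C splits into 2 disjoint pieces (area 6, area 16.1333).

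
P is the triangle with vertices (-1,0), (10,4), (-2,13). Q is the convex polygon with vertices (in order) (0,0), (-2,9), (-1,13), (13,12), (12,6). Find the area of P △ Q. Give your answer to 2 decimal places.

74.01

|P| = 73.5, |Q| = 132, |P∩Q| = 65.7468.
|P △ Q| = |P| + |Q| − 2·|P∩Q| = 73.5 + 132 − 131.4935 = 74.01.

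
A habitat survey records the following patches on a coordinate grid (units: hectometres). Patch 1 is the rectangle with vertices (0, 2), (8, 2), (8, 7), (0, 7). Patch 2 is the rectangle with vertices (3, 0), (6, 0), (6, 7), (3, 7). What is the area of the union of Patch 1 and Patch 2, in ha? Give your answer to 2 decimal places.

By inclusion–exclusion:
Individual areas: |Patch 1| = 40, |Patch 2| = 21.
|Patch 1∩Patch 2|: x∈[3,6], y∈[2,7] → 3·5 = 15.
|Patch 1 ∪ Patch 2| = 61 − 15 = 46.00.

46.00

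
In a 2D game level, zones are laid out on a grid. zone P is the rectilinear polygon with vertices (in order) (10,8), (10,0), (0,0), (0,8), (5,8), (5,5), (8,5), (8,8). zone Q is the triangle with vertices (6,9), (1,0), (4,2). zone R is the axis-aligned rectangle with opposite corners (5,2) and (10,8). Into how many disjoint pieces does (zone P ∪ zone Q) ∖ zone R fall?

(zone P ∪ zone Q) ∖ zone R splits into 2 disjoint pieces (area 50, area 0.1349).

2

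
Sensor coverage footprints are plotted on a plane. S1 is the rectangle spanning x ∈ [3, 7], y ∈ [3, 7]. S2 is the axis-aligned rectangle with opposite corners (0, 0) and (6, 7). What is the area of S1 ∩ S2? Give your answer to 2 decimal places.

12.00

|S1∩S2|: x∈[3,6], y∈[3,7] → 3·4 = 12.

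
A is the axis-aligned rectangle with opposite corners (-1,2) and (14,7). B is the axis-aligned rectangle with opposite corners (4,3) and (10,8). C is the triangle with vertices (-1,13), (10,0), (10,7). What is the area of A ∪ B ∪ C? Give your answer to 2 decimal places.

By inclusion–exclusion:
Individual areas: |A| = 75, |B| = 30, |C| = 38.5.
|A∩B|: x∈[4,10], y∈[3,7] → 6·4 = 24.
|A∩C| = 19.0385.
|B∩C| = 22.0029.
|A∩B∩C| = 16.9231.
|A ∪ B ∪ C| = 143.5 − 65.0414 + 16.9231 = 95.38.

95.38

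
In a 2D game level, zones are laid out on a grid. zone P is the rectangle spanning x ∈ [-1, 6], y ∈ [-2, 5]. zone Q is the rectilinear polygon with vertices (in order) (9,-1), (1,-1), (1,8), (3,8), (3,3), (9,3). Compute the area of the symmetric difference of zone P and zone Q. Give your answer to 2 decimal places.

|zone P| = 49, |zone Q| = 42, |zone P∩zone Q| = 24.
|zone P △ zone Q| = |zone P| + |zone Q| − 2·|zone P∩zone Q| = 49 + 42 − 48 = 43.00.

43.00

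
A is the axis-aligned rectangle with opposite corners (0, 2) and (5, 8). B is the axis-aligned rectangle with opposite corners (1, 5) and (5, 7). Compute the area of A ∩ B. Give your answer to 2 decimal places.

|A∩B|: x∈[1,5], y∈[5,7] → 4·2 = 8.

8.00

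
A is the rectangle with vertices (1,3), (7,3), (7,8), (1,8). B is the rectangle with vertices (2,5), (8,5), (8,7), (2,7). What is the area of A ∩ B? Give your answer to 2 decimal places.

10.00

|A∩B|: x∈[2,7], y∈[5,7] → 5·2 = 10.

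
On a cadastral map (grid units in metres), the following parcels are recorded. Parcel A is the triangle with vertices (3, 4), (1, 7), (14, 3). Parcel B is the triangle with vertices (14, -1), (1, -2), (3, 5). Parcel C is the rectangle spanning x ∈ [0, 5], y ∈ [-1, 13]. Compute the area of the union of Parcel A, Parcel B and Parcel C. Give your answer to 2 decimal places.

By inclusion–exclusion:
Individual areas: |Parcel A| = 15.5, |Parcel B| = 44.5, |Parcel C| = 70.
|Parcel A∩Parcel B| = 1.2.
|Parcel A∩Parcel C| = 6.7203.
|Parcel B∩Parcel C| = 16.0519.
|Parcel A∩Parcel B∩Parcel C| = 1.1909.
|Parcel A ∪ Parcel B ∪ Parcel C| = 130 − 23.9722 + 1.1909 = 107.22.

107.22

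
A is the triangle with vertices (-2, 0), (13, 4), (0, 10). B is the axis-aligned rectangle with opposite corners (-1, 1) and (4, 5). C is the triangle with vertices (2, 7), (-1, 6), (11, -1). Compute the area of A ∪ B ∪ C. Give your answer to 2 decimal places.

By inclusion–exclusion:
Individual areas: |A| = 71, |B| = 20, |C| = 16.5.
|A∩B| = 19.325.
|A∩C| = 13.3792.
|B∩C| = 3.1488.
|A∩B∩C| = 3.1488.
|A ∪ B ∪ C| = 107.5 − 35.853 + 3.1488 = 74.80.

74.80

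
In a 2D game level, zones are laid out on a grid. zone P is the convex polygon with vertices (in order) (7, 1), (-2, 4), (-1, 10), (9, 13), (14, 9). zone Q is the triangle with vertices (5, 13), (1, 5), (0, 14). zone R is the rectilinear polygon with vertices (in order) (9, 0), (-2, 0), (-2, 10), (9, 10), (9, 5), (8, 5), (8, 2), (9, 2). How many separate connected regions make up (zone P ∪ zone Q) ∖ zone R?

1

(zone P ∪ zone Q) ∖ zone R is a single connected region.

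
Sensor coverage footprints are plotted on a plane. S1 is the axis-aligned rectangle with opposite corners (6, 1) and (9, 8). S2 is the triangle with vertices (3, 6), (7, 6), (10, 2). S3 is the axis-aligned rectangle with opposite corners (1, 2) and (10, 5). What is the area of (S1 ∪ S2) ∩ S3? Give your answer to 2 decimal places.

The region (S1 ∪ S2) ∩ S3 is the polygon with vertices (6,4.286), (4.75,5), (9,5), (9,3.333), (10,2), (9,2.571), (9,2), (6,2).
By the shoelace formula its area is 9.83.

9.83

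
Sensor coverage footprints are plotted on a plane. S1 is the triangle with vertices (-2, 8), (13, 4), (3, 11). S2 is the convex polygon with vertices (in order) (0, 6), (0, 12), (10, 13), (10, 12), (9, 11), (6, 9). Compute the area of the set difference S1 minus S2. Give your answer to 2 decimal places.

|S1| = 32.5, |S1∩S2| = 13.7513.
|S1 ∖ S2| = |S1| − |S1∩S2| = 32.5 − 13.7513 = 18.75.

18.75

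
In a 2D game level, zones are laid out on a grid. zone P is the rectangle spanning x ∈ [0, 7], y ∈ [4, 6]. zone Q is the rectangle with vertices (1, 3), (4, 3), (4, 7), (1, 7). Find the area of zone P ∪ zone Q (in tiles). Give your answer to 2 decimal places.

By inclusion–exclusion:
Individual areas: |zone P| = 14, |zone Q| = 12.
|zone P∩zone Q|: x∈[1,4], y∈[4,6] → 3·2 = 6.
|zone P ∪ zone Q| = 26 − 6 = 20.00.

20.00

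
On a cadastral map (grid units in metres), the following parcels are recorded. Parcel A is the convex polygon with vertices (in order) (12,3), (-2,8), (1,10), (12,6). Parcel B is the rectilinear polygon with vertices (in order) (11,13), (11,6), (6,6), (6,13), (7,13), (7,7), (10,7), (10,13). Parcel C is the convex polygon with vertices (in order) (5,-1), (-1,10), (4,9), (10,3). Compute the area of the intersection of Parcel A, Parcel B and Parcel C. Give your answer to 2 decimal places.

The intersection is the polygon with vertices (6,6), (6,7), (7,6).
By the shoelace formula its area is 0.50.

0.50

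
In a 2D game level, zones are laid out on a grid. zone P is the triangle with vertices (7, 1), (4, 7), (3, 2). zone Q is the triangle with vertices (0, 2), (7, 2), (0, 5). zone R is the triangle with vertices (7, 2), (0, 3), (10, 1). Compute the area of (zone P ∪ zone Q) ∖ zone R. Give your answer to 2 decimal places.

|zone P ∪ zone Q| = 17.9103.
|(zone P ∪ zone Q) ∩ zone R| = 1.25.
|(zone P ∪ zone Q) ∖ zone R| = 17.9103 − 1.25 = 16.66.

16.66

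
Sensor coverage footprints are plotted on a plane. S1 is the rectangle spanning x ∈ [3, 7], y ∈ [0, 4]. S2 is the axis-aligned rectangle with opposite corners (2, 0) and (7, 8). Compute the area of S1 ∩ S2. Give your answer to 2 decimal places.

|S1∩S2|: x∈[3,7], y∈[0,4] → 4·4 = 16.

16.00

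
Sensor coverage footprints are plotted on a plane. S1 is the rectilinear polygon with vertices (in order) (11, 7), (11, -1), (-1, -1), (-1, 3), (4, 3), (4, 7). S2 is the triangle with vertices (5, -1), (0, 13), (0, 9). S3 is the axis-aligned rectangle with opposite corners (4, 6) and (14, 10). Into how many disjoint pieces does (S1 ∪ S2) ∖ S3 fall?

1

(S1 ∪ S2) ∖ S3 is a single connected region.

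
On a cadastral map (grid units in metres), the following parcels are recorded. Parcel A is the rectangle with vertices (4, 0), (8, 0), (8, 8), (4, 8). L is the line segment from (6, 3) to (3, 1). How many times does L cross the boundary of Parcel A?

The segment meets the boundary at (4,1.667).

1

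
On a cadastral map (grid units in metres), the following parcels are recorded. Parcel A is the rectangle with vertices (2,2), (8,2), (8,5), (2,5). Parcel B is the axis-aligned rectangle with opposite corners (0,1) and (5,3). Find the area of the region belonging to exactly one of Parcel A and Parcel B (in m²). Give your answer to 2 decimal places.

|Parcel A∩Parcel B|: x∈[2,5], y∈[2,3] → 3·1 = 3.
|Parcel A △ Parcel B| = |Parcel A| + |Parcel B| − 2·|Parcel A∩Parcel B| = 18 + 10 − 6 = 22.00.

22.00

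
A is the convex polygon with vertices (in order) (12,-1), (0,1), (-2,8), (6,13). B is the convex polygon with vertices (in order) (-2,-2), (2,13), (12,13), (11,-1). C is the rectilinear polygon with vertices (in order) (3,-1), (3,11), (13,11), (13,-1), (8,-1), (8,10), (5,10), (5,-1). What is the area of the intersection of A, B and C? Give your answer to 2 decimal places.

39.82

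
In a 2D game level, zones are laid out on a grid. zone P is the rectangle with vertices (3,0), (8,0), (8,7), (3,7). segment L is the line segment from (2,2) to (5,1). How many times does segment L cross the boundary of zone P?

The segment meets the boundary at (3,1.667).

1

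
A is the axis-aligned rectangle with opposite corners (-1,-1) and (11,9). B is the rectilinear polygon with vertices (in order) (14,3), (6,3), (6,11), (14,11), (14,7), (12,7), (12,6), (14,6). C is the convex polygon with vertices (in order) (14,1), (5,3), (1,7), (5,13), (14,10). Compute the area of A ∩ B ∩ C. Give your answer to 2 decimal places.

The intersection is the polygon with vertices (11,3), (6,3), (6,9), (11,9).
By the shoelace formula its area is 30.00.

30.00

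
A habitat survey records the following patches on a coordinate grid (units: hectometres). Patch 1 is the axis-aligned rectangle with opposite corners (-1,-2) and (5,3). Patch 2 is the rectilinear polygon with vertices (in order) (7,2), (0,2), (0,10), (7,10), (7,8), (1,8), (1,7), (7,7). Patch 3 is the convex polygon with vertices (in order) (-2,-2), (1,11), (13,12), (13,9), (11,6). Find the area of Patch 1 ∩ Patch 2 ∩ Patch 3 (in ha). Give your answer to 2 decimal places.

4.92

The intersection is the polygon with vertices (5,2.308), (4.5,2), (0,2), (0,3), (5,3).
By the shoelace formula its area is 4.92.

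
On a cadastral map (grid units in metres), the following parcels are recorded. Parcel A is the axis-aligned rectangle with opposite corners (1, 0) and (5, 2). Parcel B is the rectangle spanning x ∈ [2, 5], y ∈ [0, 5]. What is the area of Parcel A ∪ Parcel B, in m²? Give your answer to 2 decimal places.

By inclusion–exclusion:
Individual areas: |Parcel A| = 8, |Parcel B| = 15.
|Parcel A∩Parcel B|: x∈[2,5], y∈[0,2] → 3·2 = 6.
|Parcel A ∪ Parcel B| = 23 − 6 = 17.00.

17.00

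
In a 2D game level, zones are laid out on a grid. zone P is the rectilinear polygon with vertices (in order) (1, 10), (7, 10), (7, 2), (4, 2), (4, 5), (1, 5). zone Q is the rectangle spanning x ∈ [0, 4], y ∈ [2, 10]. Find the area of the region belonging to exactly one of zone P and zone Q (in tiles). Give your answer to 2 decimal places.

41.00

|zone P| = 39, |zone Q| = 32, |zone P∩zone Q| = 15.
|zone P △ zone Q| = |zone P| + |zone Q| − 2·|zone P∩zone Q| = 39 + 32 − 30 = 41.00.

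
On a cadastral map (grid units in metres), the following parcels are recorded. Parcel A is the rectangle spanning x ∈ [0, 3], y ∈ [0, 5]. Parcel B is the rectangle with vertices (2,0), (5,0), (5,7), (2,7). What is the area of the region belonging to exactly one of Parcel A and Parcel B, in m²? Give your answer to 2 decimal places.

26.00

|Parcel A∩Parcel B|: x∈[2,3], y∈[0,5] → 1·5 = 5.
|Parcel A △ Parcel B| = |Parcel A| + |Parcel B| − 2·|Parcel A∩Parcel B| = 15 + 21 − 10 = 26.00.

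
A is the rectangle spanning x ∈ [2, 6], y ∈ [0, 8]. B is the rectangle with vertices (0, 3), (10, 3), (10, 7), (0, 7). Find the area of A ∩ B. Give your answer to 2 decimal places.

|A∩B|: x∈[2,6], y∈[3,7] → 4·4 = 16.

16.00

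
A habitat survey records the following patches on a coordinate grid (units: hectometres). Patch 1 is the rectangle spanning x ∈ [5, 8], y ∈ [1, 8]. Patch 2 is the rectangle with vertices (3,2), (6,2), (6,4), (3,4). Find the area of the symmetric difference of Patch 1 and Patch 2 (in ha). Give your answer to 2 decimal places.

|Patch 1∩Patch 2|: x∈[5,6], y∈[2,4] → 1·2 = 2.
|Patch 1 △ Patch 2| = |Patch 1| + |Patch 2| − 2·|Patch 1∩Patch 2| = 21 + 6 − 4 = 23.00.

23.00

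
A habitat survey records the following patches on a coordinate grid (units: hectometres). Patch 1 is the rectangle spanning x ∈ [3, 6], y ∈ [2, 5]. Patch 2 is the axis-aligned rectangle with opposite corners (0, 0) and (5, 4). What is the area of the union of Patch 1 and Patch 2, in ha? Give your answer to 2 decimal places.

By inclusion–exclusion:
Individual areas: |Patch 1| = 9, |Patch 2| = 20.
|Patch 1∩Patch 2|: x∈[3,5], y∈[2,4] → 2·2 = 4.
|Patch 1 ∪ Patch 2| = 29 − 4 = 25.00.

25.00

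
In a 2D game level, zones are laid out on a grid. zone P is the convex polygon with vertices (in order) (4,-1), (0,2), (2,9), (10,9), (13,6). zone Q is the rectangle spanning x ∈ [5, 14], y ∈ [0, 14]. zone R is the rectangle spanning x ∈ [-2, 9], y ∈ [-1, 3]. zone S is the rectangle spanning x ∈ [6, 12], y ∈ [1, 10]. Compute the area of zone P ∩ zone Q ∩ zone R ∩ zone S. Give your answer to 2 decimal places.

The intersection is the polygon with vertices (9,3), (9,2.889), (6.571,1), (6,1), (6,3).
By the shoelace formula its area is 3.71.

3.71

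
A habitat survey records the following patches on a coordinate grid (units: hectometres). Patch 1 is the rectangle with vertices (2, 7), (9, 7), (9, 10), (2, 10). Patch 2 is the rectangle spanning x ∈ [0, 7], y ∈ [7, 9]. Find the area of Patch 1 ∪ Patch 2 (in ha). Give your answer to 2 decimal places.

25.00

By inclusion–exclusion:
Individual areas: |Patch 1| = 21, |Patch 2| = 14.
|Patch 1∩Patch 2|: x∈[2,7], y∈[7,9] → 5·2 = 10.
|Patch 1 ∪ Patch 2| = 35 − 10 = 25.00.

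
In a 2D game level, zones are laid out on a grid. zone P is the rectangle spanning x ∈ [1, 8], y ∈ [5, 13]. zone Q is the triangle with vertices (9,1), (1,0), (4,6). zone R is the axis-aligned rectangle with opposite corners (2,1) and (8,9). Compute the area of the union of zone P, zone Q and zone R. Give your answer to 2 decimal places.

By inclusion–exclusion:
Individual areas: |zone P| = 56, |zone Q| = 22.5, |zone R| = 48.
|zone P∩zone Q| = 0.75.
|zone P∩zone R|: x∈[2,8], y∈[5,9] → 6·4 = 24.
|zone Q∩zone R| = 18.
|zone P∩zone Q∩zone R| = 0.75.
|zone P ∪ zone Q ∪ zone R| = 126.5 − 42.75 + 0.75 = 84.50.

84.50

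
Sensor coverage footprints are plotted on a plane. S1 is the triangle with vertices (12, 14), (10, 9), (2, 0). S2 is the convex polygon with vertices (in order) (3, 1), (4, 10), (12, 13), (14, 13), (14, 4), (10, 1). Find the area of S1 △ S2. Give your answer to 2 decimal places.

|S1| = 11, |S2| = 106.5, |S1∩S2| = 10.6005.
|S1 △ S2| = |S1| + |S2| − 2·|S1∩S2| = 11 + 106.5 − 21.2009 = 96.30.

96.30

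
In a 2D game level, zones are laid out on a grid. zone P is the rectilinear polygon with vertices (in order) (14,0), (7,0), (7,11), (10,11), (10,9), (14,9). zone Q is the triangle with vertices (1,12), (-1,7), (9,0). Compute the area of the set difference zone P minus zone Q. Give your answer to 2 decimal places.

|zone P| = 69, |zone P∩zone Q| = 1.6.
|zone P ∖ zone Q| = |zone P| − |zone P∩zone Q| = 69 − 1.6 = 67.40.

67.40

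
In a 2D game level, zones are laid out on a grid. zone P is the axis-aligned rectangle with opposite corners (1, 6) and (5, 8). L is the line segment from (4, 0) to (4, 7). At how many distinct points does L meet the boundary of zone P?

1

The segment meets the boundary at (4,6).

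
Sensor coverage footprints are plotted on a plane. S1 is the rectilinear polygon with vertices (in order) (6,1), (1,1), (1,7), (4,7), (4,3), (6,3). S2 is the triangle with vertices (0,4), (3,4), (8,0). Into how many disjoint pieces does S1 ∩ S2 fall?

S1 ∩ S2 is a single connected region.

1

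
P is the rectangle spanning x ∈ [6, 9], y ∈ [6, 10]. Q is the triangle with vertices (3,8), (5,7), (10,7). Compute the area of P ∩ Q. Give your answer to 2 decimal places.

The intersection is the polygon with vertices (9,7), (6,7), (6,7.571), (9,7.143).
By the shoelace formula its area is 1.07.

1.07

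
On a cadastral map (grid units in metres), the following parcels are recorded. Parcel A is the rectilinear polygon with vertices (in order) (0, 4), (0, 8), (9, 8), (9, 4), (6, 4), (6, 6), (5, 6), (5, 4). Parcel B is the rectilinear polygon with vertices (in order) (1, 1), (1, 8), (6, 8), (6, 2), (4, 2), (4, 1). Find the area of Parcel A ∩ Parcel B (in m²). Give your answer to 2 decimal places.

18.00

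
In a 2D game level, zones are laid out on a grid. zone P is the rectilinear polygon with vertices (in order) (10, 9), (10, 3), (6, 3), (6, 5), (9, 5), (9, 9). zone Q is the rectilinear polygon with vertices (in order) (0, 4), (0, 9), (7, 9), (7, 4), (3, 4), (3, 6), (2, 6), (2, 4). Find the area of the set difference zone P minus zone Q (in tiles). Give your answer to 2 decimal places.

11.00

|zone P| = 12, |zone P∩zone Q| = 1.
|zone P ∖ zone Q| = |zone P| − |zone P∩zone Q| = 12 − 1 = 11.00.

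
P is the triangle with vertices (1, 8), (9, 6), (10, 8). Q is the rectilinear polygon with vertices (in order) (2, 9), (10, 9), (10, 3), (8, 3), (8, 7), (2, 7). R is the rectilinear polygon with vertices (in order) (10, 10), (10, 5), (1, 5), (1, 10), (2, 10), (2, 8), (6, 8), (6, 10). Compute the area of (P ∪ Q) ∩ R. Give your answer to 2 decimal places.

|P ∪ Q| = 25.25.
|(P ∪ Q) ∩ R| = 17.25.

17.25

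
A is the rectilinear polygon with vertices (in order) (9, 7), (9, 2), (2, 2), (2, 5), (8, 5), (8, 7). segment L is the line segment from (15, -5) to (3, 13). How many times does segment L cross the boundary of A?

2

The segment meets the boundary at (8,5.5), (9,4).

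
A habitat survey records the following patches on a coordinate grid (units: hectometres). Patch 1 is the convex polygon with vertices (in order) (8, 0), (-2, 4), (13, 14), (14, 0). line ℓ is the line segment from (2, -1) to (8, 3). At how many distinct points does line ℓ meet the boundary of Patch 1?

The segment meets the boundary at (5.188,1.125).

1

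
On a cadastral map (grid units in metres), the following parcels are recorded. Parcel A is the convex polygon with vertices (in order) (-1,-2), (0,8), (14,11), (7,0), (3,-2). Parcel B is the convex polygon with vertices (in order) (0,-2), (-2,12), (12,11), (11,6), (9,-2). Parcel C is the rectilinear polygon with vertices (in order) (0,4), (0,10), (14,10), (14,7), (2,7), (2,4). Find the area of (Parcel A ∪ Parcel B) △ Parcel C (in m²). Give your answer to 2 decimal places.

124.24

|Parcel A ∪ Parcel B| = 162.6944.
|(Parcel A ∪ Parcel B) ∩ Parcel C| = 43.2273.
|(Parcel A ∪ Parcel B) △ Parcel C| = 162.6944 + 48 − 86.4545 = 124.24.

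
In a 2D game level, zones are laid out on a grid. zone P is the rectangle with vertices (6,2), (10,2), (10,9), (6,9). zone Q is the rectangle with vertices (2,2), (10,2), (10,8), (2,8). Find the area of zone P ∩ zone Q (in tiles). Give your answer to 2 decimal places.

|zone P∩zone Q|: x∈[6,10], y∈[2,8] → 4·6 = 24.

24.00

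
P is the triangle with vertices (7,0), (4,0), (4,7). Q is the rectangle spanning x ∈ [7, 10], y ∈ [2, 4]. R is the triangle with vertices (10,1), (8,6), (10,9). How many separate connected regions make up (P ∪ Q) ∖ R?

(P ∪ Q) ∖ R splits into 2 disjoint pieces (area 10.5, area 4.4).

2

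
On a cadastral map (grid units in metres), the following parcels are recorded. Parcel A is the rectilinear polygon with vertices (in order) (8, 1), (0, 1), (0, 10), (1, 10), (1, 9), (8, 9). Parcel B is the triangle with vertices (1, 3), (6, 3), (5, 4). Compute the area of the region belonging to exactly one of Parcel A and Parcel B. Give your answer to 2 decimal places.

|Parcel A| = 65, |Parcel B| = 2.5, |Parcel A∩Parcel B| = 2.5.
|Parcel A △ Parcel B| = |Parcel A| + |Parcel B| − 2·|Parcel A∩Parcel B| = 65 + 2.5 − 5 = 62.50.

62.50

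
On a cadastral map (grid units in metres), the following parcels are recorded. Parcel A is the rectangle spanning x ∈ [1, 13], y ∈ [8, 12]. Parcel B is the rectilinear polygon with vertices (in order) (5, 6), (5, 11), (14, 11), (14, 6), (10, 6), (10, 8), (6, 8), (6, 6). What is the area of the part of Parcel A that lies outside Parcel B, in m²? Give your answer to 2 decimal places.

24.00

|Parcel A| = 48, |Parcel A∩Parcel B| = 24.
|Parcel A ∖ Parcel B| = |Parcel A| − |Parcel A∩Parcel B| = 48 − 24 = 24.00.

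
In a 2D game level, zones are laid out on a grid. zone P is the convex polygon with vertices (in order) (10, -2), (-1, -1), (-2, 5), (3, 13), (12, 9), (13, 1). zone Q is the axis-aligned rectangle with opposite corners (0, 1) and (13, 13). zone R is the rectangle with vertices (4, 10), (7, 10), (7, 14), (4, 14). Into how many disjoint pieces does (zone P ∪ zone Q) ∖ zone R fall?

(zone P ∪ zone Q) ∖ zone R is a single connected region.

1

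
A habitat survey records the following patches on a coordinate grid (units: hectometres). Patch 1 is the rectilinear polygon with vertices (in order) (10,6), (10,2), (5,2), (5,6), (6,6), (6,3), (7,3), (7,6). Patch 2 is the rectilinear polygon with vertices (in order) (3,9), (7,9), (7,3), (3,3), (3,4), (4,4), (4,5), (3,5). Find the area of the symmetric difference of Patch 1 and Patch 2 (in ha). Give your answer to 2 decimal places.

|Patch 1| = 17, |Patch 2| = 23, |Patch 1∩Patch 2| = 3.
|Patch 1 △ Patch 2| = |Patch 1| + |Patch 2| − 2·|Patch 1∩Patch 2| = 17 + 23 − 6 = 34.00.

34.00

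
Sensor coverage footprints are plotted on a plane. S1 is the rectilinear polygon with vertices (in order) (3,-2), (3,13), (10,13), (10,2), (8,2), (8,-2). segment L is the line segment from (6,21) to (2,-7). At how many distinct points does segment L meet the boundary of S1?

2

The segment meets the boundary at (3,0), (4.857,13).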